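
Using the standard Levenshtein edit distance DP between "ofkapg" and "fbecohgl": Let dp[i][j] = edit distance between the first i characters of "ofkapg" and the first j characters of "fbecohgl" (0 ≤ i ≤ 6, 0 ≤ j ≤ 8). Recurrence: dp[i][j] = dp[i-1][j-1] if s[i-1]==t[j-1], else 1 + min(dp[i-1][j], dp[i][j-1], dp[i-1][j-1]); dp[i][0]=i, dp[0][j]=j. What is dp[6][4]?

5

   ''  f  b  e  c  o  h  g  l
''  0  1  2  3  4  5  6  7  8
 o  1  1  2  3  4  4  5  6  7
 f  2  1  2  3  4  5  5  6  7
 k  3  2  2  3  4  5  6  6  7
 a  4  3  3  3  4  5  6  7  7
 p  5  4  4  4  4  5  6  7  8
 g  6  5  5  5  5  5  6  6  7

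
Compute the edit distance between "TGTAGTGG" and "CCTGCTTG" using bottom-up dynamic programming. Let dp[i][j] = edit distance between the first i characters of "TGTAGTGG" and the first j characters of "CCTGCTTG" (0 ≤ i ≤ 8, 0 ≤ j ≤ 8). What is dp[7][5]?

5

   ''  C  C  T  G  C  T  T  G
''  0  1  2  3  4  5  6  7  8
 T  1  1  2  2  3  4  5  6  7
 G  2  2  2  3  2  3  4  5  6
 T  3  3  3  2  3  3  3  4  5
 A  4  4  4  3  3  4  4  4  5
 G  5  5  5  4  3  4  5  5  4
 T  6  6  6  5  4  4  4  5  5
 G  7  7  7  6  5  5  5  5  5
 G  8  8  8  7  6  6  6  6  5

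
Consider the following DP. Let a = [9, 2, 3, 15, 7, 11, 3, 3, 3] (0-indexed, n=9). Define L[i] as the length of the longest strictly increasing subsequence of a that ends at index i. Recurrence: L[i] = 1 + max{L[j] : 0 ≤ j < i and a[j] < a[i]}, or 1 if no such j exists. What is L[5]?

4

   i    0    1    2    3    4    5    6    7    8
a[i]    9    2    3   15    7   11    3    3    3
L[i]    1    1    2    3    3    4    2    2    2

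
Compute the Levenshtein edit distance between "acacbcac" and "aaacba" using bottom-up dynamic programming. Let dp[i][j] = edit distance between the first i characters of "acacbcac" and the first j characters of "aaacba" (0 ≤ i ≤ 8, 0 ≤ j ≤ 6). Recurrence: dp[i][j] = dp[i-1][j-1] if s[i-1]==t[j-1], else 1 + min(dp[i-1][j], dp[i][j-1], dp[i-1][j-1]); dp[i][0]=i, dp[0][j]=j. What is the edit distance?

3

   ''  a  a  a  c  b  a
''  0  1  2  3  4  5  6
 a  1  0  1  2  3  4  5
 c  2  1  1  2  2  3  4
 a  3  2  1  1  2  3  3
 c  4  3  2  2  1  2  3
 b  5  4  3  3  2  1  2
 c  6  5  4  4  3  2  2
 a  7  6  5  4  4  3  2
 c  8  7  6  5  4  4  3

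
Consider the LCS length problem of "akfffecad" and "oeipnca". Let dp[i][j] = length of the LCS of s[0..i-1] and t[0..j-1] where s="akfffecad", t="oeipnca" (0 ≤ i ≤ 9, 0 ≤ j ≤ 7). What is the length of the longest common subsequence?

3

   ''  o  e  i  p  n  c  a
''  0  0  0  0  0  0  0  0
 a  0  0  0  0  0  0  0  1
 k  0  0  0  0  0  0  0  1
 f  0  0  0  0  0  0  0  1
 f  0  0  0  0  0  0  0  1
 f  0  0  0  0  0  0  0  1
 e  0  0  1  1  1  1  1  1
 c  0  0  1  1  1  1  2  2
 a  0  0  1  1  1  1  2  3
 d  0  0  1  1  1  1  2  3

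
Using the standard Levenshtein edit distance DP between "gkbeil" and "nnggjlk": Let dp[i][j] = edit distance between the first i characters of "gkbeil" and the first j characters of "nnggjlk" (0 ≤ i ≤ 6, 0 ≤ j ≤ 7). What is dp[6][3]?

   ''  n  n  g  g  j  l  k
''  0  1  2  3  4  5  6  7
 g  1  1  2  2  3  4  5  6
 k  2  2  2  3  3  4  5  5
 b  3  3  3  3  4  4  5  6
 e  4  4  4  4  4  5  5  6
 i  5  5  5  5  5  5  6  6
 l  6  6  6  6  6  6  5  6

6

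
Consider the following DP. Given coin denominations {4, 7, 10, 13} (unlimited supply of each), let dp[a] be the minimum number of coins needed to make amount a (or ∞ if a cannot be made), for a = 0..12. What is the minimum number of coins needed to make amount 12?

3

 a  0  1  2  3  4  5  6  7  8  9 10 11 12
dp  0  -  -  -  1  -  -  1  2  -  1  2  3
(- denotes ∞ / unreachable)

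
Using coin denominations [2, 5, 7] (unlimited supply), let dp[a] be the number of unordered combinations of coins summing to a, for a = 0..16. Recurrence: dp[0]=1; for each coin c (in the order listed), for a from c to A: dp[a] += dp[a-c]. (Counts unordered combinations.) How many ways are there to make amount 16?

after  coin     0     1     2     3     4     5     6     7     8     9    10    11    12    13    14    15    16
          2     1     0     1     0     1     0     1     0     1     0     1     0     1     0     1     0     1
          5     1     0     1     0     1     1     1     1     1     1     2     1     2     1     2     2     2
          7     1     0     1     0     1     1     1     2     1     2     2     2     3     2     4     3     4

4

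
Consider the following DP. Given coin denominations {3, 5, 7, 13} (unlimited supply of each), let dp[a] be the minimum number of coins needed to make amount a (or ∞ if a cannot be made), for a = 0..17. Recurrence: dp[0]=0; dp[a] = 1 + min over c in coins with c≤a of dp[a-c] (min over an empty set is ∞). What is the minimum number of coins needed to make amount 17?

3

 a  0  1  2  3  4  5  6  7  8  9 10 11 12 13 14 15 16 17
dp  0  -  -  1  -  1  2  1  2  3  2  3  2  1  2  3  2  3
(- denotes ∞ / unreachable)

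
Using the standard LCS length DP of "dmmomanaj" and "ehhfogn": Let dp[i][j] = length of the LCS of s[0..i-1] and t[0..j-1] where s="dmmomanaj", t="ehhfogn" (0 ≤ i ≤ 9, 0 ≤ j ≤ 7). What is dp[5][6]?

   ''  e  h  h  f  o  g  n
''  0  0  0  0  0  0  0  0
 d  0  0  0  0  0  0  0  0
 m  0  0  0  0  0  0  0  0
 m  0  0  0  0  0  0  0  0
 o  0  0  0  0  0  1  1  1
 m  0  0  0  0  0  1  1  1
 a  0  0  0  0  0  1  1  1
 n  0  0  0  0  0  1  1  2
 a  0  0  0  0  0  1  1  2
 j  0  0  0  0  0  1  1  2

1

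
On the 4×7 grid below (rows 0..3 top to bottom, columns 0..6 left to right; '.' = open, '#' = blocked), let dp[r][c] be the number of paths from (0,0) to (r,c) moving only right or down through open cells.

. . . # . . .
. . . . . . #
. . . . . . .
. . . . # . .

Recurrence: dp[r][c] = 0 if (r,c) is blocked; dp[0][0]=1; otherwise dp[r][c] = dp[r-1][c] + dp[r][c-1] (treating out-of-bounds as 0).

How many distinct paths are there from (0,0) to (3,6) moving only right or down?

30

r\c   0   1   2   3   4   5   6
  0   1   1   1   0   0   0   0
  1   1   2   3   3   3   3   0
  2   1   3   6   9  12  15  15
  3   1   4  10  19   0  15  30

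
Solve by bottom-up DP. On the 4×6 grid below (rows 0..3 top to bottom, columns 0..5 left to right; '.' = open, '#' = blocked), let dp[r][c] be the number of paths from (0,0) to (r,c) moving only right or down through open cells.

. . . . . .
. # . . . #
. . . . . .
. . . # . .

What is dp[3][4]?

r\c   0   1   2   3   4   5
  0   1   1   1   1   1   1
  1   1   0   1   2   3   0
  2   1   1   2   4   7   7
  3   1   2   4   0   7  14

7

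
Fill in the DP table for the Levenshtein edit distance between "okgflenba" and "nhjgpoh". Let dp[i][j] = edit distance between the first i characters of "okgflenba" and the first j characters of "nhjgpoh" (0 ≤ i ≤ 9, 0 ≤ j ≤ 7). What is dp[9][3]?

   ''  n  h  j  g  p  o  h
''  0  1  2  3  4  5  6  7
 o  1  1  2  3  4  5  5  6
 k  2  2  2  3  4  5  6  6
 g  3  3  3  3  3  4  5  6
 f  4  4  4  4  4  4  5  6
 l  5  5  5  5  5  5  5  6
 e  6  6  6  6  6  6  6  6
 n  7  6  7  7  7  7  7  7
 b  8  7  7  8  8  8  8  8
 a  9  8  8  8  9  9  9  9

8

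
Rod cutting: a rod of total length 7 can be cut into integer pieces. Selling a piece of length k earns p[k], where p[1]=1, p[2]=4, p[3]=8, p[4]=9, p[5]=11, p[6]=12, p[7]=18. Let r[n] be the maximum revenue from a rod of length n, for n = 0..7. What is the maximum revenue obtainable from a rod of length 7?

   n    0    1    2    3    4    5    6    7
r[n]    0    1    4    8    9   12   16   18

18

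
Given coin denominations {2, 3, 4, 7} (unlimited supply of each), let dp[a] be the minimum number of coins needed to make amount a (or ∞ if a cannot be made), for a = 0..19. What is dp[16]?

3

 a  0  1  2  3  4  5  6  7  8  9 10 11 12 13 14 15 16 17 18 19
dp  0  -  1  1  1  2  2  1  2  2  2  2  3  3  2  3  3  3  3  4
(- denotes ∞ / unreachable)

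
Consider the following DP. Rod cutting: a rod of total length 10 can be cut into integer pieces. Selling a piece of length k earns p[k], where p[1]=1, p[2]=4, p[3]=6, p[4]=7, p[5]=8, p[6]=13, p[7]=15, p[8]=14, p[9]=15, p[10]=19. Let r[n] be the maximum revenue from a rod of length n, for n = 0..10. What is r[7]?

15

   n    0    1    2    3    4    5    6    7    8    9   10
r[n]    0    1    4    6    8   10   13   15   17   19   21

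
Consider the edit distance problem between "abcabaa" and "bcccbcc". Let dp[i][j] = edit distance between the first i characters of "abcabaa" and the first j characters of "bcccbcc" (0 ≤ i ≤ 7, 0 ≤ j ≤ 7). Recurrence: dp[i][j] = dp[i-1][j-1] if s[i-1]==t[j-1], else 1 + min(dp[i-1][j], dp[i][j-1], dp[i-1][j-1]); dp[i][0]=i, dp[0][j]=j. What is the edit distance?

5

   ''  b  c  c  c  b  c  c
''  0  1  2  3  4  5  6  7
 a  1  1  2  3  4  5  6  7
 b  2  1  2  3  4  4  5  6
 c  3  2  1  2  3  4  4  5
 a  4  3  2  2  3  4  5  5
 b  5  4  3  3  3  3  4  5
 a  6  5  4  4  4  4  4  5
 a  7  6  5  5  5  5  5  5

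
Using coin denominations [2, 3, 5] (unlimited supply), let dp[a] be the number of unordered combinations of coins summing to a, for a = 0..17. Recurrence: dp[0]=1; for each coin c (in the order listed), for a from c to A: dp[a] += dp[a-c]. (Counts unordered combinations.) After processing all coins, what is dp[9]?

3

after  coin     0     1     2     3     4     5     6     7     8     9    10    11    12    13    14    15    16    17
          2     1     0     1     0     1     0     1     0     1     0     1     0     1     0     1     0     1     0
          3     1     0     1     1     1     1     2     1     2     2     2     2     3     2     3     3     3     3
          5     1     0     1     1     1     2     2     2     3     3     4     4     5     5     6     7     7     8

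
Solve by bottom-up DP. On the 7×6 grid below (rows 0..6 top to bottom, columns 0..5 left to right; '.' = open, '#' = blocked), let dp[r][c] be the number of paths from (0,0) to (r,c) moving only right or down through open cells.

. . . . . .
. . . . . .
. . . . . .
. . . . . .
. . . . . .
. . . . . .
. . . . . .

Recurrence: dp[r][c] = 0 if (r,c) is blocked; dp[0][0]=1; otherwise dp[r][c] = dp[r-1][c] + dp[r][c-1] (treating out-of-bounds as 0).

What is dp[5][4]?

126

r\c   0   1   2   3   4   5
  0   1   1   1   1   1   1
  1   1   2   3   4   5   6
  2   1   3   6  10  15  21
  3   1   4  10  20  35  56
  4   1   5  15  35  70 126
  5   1   6  21  56 126 252
  6   1   7  28  84 210 462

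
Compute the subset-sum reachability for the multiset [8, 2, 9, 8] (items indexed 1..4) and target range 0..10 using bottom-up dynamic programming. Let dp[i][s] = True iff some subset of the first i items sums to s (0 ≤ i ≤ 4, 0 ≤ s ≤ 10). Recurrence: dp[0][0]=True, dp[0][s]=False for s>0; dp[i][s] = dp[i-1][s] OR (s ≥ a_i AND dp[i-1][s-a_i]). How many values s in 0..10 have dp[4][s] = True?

i\s   0   1   2   3   4   5   6   7   8   9  10
  0   T   F   F   F   F   F   F   F   F   F   F
  1   T   F   F   F   F   F   F   F   T   F   F
  2   T   F   T   F   F   F   F   F   T   F   T
  3   T   F   T   F   F   F   F   F   T   T   T
  4   T   F   T   F   F   F   F   F   T   T   T

5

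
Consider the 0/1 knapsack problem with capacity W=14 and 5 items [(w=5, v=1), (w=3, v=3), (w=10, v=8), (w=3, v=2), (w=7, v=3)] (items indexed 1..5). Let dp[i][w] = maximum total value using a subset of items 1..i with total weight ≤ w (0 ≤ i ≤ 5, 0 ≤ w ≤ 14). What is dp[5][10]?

8

i\w   0   1   2   3   4   5   6   7   8   9  10  11  12  13  14
  0   0   0   0   0   0   0   0   0   0   0   0   0   0   0   0
  1   0   0   0   0   0   1   1   1   1   1   1   1   1   1   1
  2   0   0   0   3   3   3   3   3   4   4   4   4   4   4   4
  3   0   0   0   3   3   3   3   3   4   4   8   8   8  11  11
  4   0   0   0   3   3   3   5   5   5   5   8   8   8  11  11
  5   0   0   0   3   3   3   5   5   5   5   8   8   8  11  11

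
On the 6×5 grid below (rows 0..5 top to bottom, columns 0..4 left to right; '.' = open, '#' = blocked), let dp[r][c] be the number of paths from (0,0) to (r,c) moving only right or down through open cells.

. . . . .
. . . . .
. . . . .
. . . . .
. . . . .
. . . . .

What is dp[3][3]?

20

r\c   0   1   2   3   4
  0   1   1   1   1   1
  1   1   2   3   4   5
  2   1   3   6  10  15
  3   1   4  10  20  35
  4   1   5  15  35  70
  5   1   6  21  56 126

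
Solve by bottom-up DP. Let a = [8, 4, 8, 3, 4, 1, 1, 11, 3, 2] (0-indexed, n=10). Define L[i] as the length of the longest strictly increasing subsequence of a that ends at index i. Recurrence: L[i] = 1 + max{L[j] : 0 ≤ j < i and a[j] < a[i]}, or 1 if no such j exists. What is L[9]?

   i    0    1    2    3    4    5    6    7    8    9
a[i]    8    4    8    3    4    1    1   11    3    2
L[i]    1    1    2    1    2    1    1    3    2    2

2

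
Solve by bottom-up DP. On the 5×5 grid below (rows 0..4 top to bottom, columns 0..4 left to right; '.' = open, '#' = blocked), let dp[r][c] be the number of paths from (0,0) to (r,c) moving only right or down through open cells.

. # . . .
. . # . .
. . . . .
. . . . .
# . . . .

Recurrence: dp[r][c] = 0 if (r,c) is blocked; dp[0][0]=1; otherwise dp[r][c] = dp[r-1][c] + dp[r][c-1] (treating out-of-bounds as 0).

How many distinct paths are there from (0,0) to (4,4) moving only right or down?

24

r\c   0   1   2   3   4
  0   1   0   0   0   0
  1   1   1   0   0   0
  2   1   2   2   2   2
  3   1   3   5   7   9
  4   0   3   8  15  24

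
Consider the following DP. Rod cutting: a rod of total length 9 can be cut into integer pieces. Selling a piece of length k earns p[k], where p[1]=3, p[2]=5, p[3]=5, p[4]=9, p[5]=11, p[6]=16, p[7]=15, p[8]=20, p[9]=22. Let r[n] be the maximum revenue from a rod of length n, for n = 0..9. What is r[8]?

24

   n    0    1    2    3    4    5    6    7    8    9
r[n]    0    3    6    9   12   15   18   21   24   27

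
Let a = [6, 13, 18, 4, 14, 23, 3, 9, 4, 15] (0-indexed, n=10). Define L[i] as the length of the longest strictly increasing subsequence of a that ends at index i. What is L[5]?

4

   i    0    1    2    3    4    5    6    7    8    9
a[i]    6   13   18    4   14   23    3    9    4   15
L[i]    1    2    3    1    3    4    1    2    2    4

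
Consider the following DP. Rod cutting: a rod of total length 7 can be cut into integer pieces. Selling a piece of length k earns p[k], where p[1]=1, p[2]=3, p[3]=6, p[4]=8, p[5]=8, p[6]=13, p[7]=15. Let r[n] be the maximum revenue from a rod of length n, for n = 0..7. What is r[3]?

6

   n    0    1    2    3    4    5    6    7
r[n]    0    1    3    6    8    9   13   15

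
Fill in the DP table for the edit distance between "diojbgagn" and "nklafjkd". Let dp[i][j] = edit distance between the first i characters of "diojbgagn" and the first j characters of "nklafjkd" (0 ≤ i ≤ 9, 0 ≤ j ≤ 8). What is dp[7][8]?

8

   ''  n  k  l  a  f  j  k  d
''  0  1  2  3  4  5  6  7  8
 d  1  1  2  3  4  5  6  7  7
 i  2  2  2  3  4  5  6  7  8
 o  3  3  3  3  4  5  6  7  8
 j  4  4  4  4  4  5  5  6  7
 b  5  5  5  5  5  5  6  6  7
 g  6  6  6  6  6  6  6  7  7
 a  7  7  7  7  6  7  7  7  8
 g  8  8  8  8  7  7  8  8  8
 n  9  8  9  9  8  8  8  9  9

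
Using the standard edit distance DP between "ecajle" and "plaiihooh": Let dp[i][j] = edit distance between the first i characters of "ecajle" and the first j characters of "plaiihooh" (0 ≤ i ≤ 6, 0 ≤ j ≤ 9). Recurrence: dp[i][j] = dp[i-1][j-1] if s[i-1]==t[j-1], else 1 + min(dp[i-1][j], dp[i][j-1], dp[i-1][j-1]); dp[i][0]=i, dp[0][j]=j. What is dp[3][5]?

4

   ''  p  l  a  i  i  h  o  o  h
''  0  1  2  3  4  5  6  7  8  9
 e  1  1  2  3  4  5  6  7  8  9
 c  2  2  2  3  4  5  6  7  8  9
 a  3  3  3  2  3  4  5  6  7  8
 j  4  4  4  3  3  4  5  6  7  8
 l  5  5  4  4  4  4  5  6  7  8
 e  6  6  5  5  5  5  5  6  7  8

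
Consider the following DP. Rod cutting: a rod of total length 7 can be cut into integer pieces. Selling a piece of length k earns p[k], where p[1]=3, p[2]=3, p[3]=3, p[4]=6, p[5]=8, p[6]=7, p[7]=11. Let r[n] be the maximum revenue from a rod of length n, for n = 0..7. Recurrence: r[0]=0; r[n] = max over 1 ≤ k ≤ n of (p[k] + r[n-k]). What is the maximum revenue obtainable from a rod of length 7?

   n    0    1    2    3    4    5    6    7
r[n]    0    3    6    9   12   15   18   21

21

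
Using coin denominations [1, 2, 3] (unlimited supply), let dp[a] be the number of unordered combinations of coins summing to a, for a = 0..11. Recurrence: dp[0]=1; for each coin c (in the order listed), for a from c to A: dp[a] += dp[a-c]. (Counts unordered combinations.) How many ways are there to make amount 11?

16

after  coin     0     1     2     3     4     5     6     7     8     9    10    11
          1     1     1     1     1     1     1     1     1     1     1     1     1
          2     1     1     2     2     3     3     4     4     5     5     6     6
          3     1     1     2     3     4     5     7     8    10    12    14    16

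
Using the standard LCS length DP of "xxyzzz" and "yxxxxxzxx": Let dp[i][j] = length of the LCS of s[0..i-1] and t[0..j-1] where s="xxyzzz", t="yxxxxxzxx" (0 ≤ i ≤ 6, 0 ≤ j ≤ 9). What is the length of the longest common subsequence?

3

   ''  y  x  x  x  x  x  z  x  x
''  0  0  0  0  0  0  0  0  0  0
 x  0  0  1  1  1  1  1  1  1  1
 x  0  0  1  2  2  2  2  2  2  2
 y  0  1  1  2  2  2  2  2  2  2
 z  0  1  1  2  2  2  2  3  3  3
 z  0  1  1  2  2  2  2  3  3  3
 z  0  1  1  2  2  2  2  3  3  3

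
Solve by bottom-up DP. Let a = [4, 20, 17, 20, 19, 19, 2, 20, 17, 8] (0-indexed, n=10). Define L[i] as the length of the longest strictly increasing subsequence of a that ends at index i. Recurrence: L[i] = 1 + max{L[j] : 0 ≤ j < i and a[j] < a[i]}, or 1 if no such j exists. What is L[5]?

   i    0    1    2    3    4    5    6    7    8    9
a[i]    4   20   17   20   19   19    2   20   17    8
L[i]    1    2    2    3    3    3    1    4    2    2

3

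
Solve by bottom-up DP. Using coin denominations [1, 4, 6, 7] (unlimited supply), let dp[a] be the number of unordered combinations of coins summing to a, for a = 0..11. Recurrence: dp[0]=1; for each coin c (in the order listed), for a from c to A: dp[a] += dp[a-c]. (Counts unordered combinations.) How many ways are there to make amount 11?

after  coin     0     1     2     3     4     5     6     7     8     9    10    11
          1     1     1     1     1     1     1     1     1     1     1     1     1
          4     1     1     1     1     2     2     2     2     3     3     3     3
          6     1     1     1     1     2     2     3     3     4     4     5     5
          7     1     1     1     1     2     2     3     4     5     5     6     7

7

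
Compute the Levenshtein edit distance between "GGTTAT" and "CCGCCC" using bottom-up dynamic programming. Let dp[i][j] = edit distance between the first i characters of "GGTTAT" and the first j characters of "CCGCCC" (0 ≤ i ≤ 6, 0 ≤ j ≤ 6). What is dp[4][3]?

4

   ''  C  C  G  C  C  C
''  0  1  2  3  4  5  6
 G  1  1  2  2  3  4  5
 G  2  2  2  2  3  4  5
 T  3  3  3  3  3  4  5
 T  4  4  4  4  4  4  5
 A  5  5  5  5  5  5  5
 T  6  6  6  6  6  6  6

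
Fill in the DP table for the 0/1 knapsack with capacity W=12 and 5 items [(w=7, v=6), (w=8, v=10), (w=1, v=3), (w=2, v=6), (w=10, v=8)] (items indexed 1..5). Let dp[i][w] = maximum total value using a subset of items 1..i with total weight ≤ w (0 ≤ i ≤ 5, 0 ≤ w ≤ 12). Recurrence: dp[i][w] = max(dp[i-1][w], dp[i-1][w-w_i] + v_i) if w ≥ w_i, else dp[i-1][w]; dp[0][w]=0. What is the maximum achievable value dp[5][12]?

i\w   0   1   2   3   4   5   6   7   8   9  10  11  12
  0   0   0   0   0   0   0   0   0   0   0   0   0   0
  1   0   0   0   0   0   0   0   6   6   6   6   6   6
  2   0   0   0   0   0   0   0   6  10  10  10  10  10
  3   0   3   3   3   3   3   3   6  10  13  13  13  13
  4   0   3   6   9   9   9   9   9  10  13  16  19  19
  5   0   3   6   9   9   9   9   9  10  13  16  19  19

19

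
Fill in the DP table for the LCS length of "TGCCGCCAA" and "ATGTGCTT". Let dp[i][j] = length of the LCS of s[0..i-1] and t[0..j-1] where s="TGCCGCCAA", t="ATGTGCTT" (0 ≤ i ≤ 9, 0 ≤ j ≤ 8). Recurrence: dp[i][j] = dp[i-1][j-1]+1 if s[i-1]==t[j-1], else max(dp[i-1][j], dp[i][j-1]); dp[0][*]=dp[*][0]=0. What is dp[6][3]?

   ''  A  T  G  T  G  C  T  T
''  0  0  0  0  0  0  0  0  0
 T  0  0  1  1  1  1  1  1  1
 G  0  0  1  2  2  2  2  2  2
 C  0  0  1  2  2  2  3  3  3
 C  0  0  1  2  2  2  3  3  3
 G  0  0  1  2  2  3  3  3  3
 C  0  0  1  2  2  3  4  4  4
 C  0  0  1  2  2  3  4  4  4
 A  0  1  1  2  2  3  4  4  4
 A  0  1  1  2  2  3  4  4  4

2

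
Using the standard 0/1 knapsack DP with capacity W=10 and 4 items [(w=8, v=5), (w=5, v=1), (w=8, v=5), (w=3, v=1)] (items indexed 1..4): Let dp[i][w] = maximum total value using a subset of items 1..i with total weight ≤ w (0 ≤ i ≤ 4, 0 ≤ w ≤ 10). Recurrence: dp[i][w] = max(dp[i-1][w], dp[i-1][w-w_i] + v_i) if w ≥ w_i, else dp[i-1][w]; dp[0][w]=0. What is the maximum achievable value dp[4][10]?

i\w   0   1   2   3   4   5   6   7   8   9  10
  0   0   0   0   0   0   0   0   0   0   0   0
  1   0   0   0   0   0   0   0   0   5   5   5
  2   0   0   0   0   0   1   1   1   5   5   5
  3   0   0   0   0   0   1   1   1   5   5   5
  4   0   0   0   1   1   1   1   1   5   5   5

5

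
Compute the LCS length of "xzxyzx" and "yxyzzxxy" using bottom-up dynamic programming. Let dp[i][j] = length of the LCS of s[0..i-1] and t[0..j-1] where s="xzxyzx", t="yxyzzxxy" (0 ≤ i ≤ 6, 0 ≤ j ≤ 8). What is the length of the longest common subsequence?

4

   ''  y  x  y  z  z  x  x  y
''  0  0  0  0  0  0  0  0  0
 x  0  0  1  1  1  1  1  1  1
 z  0  0  1  1  2  2  2  2  2
 x  0  0  1  1  2  2  3  3  3
 y  0  1  1  2  2  2  3  3  4
 z  0  1  1  2  3  3  3  3  4
 x  0  1  2  2  3  3  4  4  4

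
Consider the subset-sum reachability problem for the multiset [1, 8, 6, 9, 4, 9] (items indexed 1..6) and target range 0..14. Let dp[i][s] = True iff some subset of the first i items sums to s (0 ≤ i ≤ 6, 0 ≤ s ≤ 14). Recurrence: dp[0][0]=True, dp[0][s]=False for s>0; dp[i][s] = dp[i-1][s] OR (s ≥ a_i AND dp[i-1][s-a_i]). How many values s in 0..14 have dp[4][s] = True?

8

i\s   0   1   2   3   4   5   6   7   8   9  10  11  12  13  14
  0   T   F   F   F   F   F   F   F   F   F   F   F   F   F   F
  1   T   T   F   F   F   F   F   F   F   F   F   F   F   F   F
  2   T   T   F   F   F   F   F   F   T   T   F   F   F   F   F
  3   T   T   F   F   F   F   T   T   T   T   F   F   F   F   T
  4   T   T   F   F   F   F   T   T   T   T   T   F   F   F   T
  5   T   T   F   F   T   T   T   T   T   T   T   T   T   T   T
  6   T   T   F   F   T   T   T   T   T   T   T   T   T   T   T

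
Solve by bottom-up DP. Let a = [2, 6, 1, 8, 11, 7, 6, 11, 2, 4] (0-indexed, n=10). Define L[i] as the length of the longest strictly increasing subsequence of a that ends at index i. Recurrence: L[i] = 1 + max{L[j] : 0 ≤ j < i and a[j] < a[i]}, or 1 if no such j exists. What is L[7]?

4

   i    0    1    2    3    4    5    6    7    8    9
a[i]    2    6    1    8   11    7    6   11    2    4
L[i]    1    2    1    3    4    3    2    4    2    3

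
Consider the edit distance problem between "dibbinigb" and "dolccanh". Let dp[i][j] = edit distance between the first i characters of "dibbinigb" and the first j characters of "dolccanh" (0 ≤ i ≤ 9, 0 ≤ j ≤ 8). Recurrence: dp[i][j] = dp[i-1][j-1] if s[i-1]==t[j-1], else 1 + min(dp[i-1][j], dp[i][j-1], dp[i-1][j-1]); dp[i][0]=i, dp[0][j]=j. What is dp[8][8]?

   ''  d  o  l  c  c  a  n  h
''  0  1  2  3  4  5  6  7  8
 d  1  0  1  2  3  4  5  6  7
 i  2  1  1  2  3  4  5  6  7
 b  3  2  2  2  3  4  5  6  7
 b  4  3  3  3  3  4  5  6  7
 i  5  4  4  4  4  4  5  6  7
 n  6  5  5  5  5  5  5  5  6
 i  7  6  6  6  6  6  6  6  6
 g  8  7  7  7  7  7  7  7  7
 b  9  8  8  8  8  8  8  8  8

7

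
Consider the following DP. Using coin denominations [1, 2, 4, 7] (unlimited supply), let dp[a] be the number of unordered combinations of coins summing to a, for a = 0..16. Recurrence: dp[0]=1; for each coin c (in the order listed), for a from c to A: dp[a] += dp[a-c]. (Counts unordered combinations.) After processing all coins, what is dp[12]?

after  coin     0     1     2     3     4     5     6     7     8     9    10    11    12    13    14    15    16
          1     1     1     1     1     1     1     1     1     1     1     1     1     1     1     1     1     1
          2     1     1     2     2     3     3     4     4     5     5     6     6     7     7     8     8     9
          4     1     1     2     2     4     4     6     6     9     9    12    12    16    16    20    20    25
          7     1     1     2     2     4     4     6     7    10    11    14    16    20    22    27    30    36

20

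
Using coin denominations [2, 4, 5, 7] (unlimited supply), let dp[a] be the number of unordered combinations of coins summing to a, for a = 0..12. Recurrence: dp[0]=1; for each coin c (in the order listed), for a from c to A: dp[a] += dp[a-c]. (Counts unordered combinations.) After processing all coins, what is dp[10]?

after  coin     0     1     2     3     4     5     6     7     8     9    10    11    12
          2     1     0     1     0     1     0     1     0     1     0     1     0     1
          4     1     0     1     0     2     0     2     0     3     0     3     0     4
          5     1     0     1     0     2     1     2     1     3     2     4     2     5
          7     1     0     1     0     2     1     2     2     3     3     4     4     6

4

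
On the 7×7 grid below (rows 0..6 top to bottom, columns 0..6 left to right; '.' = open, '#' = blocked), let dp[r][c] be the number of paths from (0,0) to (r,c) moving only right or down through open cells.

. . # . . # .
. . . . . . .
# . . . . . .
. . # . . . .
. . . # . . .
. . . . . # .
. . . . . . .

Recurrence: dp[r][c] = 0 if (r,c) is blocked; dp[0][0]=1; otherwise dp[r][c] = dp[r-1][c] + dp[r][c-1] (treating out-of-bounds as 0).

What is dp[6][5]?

r\c   0   1   2   3   4   5   6
  0   1   1   0   0   0   0   0
  1   1   2   2   2   2   2   2
  2   0   2   4   6   8  10  12
  3   0   2   0   6  14  24  36
  4   0   2   2   0  14  38  74
  5   0   2   4   4  18   0  74
  6   0   2   6  10  28  28 102

28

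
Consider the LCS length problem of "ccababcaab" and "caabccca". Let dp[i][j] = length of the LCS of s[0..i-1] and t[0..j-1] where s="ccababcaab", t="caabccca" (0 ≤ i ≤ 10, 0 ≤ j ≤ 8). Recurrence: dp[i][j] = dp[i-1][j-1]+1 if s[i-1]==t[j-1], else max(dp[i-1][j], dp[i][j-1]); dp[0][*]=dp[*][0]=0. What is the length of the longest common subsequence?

6

   ''  c  a  a  b  c  c  c  a
''  0  0  0  0  0  0  0  0  0
 c  0  1  1  1  1  1  1  1  1
 c  0  1  1  1  1  2  2  2  2
 a  0  1  2  2  2  2  2  2  3
 b  0  1  2  2  3  3  3  3  3
 a  0  1  2  3  3  3  3  3  4
 b  0  1  2  3  4  4  4  4  4
 c  0  1  2  3  4  5  5  5  5
 a  0  1  2  3  4  5  5  5  6
 a  0  1  2  3  4  5  5  5  6
 b  0  1  2  3  4  5  5  5  6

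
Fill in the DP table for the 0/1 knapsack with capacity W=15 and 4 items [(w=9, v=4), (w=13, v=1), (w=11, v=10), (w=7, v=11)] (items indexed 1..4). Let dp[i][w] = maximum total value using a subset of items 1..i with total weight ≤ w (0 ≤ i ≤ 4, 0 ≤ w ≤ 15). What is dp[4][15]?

11

i\w   0   1   2   3   4   5   6   7   8   9  10  11  12  13  14  15
  0   0   0   0   0   0   0   0   0   0   0   0   0   0   0   0   0
  1   0   0   0   0   0   0   0   0   0   4   4   4   4   4   4   4
  2   0   0   0   0   0   0   0   0   0   4   4   4   4   4   4   4
  3   0   0   0   0   0   0   0   0   0   4   4  10  10  10  10  10
  4   0   0   0   0   0   0   0  11  11  11  11  11  11  11  11  11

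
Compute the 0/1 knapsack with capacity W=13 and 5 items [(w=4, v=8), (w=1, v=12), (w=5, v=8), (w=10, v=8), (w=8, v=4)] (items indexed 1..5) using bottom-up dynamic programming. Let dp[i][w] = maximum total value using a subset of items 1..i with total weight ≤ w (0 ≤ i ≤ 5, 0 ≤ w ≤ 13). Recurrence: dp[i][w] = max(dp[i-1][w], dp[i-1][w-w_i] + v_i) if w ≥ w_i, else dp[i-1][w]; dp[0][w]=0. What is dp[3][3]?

12

i\w   0   1   2   3   4   5   6   7   8   9  10  11  12  13
  0   0   0   0   0   0   0   0   0   0   0   0   0   0   0
  1   0   0   0   0   8   8   8   8   8   8   8   8   8   8
  2   0  12  12  12  12  20  20  20  20  20  20  20  20  20
  3   0  12  12  12  12  20  20  20  20  20  28  28  28  28
  4   0  12  12  12  12  20  20  20  20  20  28  28  28  28
  5   0  12  12  12  12  20  20  20  20  20  28  28  28  28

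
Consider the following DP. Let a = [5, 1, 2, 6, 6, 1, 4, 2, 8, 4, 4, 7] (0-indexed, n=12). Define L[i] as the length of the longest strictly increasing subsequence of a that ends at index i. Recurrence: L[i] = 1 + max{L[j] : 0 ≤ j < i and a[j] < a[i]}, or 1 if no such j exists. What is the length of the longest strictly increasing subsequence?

4

   i    0    1    2    3    4    5    6    7    8    9   10   11
a[i]    5    1    2    6    6    1    4    2    8    4    4    7
L[i]    1    1    2    3    3    1    3    2    4    3    3    4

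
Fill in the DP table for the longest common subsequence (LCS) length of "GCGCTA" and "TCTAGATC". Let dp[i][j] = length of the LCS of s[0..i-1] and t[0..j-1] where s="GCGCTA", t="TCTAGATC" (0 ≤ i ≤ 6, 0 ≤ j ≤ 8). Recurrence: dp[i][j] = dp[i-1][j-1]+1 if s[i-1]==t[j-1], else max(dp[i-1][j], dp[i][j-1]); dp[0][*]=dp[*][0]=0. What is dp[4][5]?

2

   ''  T  C  T  A  G  A  T  C
''  0  0  0  0  0  0  0  0  0
 G  0  0  0  0  0  1  1  1  1
 C  0  0  1  1  1  1  1  1  2
 G  0  0  1  1  1  2  2  2  2
 C  0  0  1  1  1  2  2  2  3
 T  0  1  1  2  2  2  2  3  3
 A  0  1  1  2  3  3  3  3  3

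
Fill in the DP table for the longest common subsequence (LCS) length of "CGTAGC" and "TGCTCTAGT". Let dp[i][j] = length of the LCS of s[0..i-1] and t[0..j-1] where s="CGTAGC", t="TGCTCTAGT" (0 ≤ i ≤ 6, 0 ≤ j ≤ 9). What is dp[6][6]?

3

   ''  T  G  C  T  C  T  A  G  T
''  0  0  0  0  0  0  0  0  0  0
 C  0  0  0  1  1  1  1  1  1  1
 G  0  0  1  1  1  1  1  1  2  2
 T  0  1  1  1  2  2  2  2  2  3
 A  0  1  1  1  2  2  2  3  3  3
 G  0  1  2  2  2  2  2  3  4  4
 C  0  1  2  3  3  3  3  3  4  4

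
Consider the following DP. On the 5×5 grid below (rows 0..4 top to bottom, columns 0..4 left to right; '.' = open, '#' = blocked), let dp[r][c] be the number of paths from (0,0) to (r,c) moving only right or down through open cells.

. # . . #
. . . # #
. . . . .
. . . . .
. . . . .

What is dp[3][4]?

12

r\c   0   1   2   3   4
  0   1   0   0   0   0
  1   1   1   1   0   0
  2   1   2   3   3   3
  3   1   3   6   9  12
  4   1   4  10  19  31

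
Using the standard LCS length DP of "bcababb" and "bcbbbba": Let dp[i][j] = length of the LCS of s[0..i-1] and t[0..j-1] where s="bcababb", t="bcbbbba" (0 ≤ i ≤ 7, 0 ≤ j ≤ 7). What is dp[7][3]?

3

   ''  b  c  b  b  b  b  a
''  0  0  0  0  0  0  0  0
 b  0  1  1  1  1  1  1  1
 c  0  1  2  2  2  2  2  2
 a  0  1  2  2  2  2  2  3
 b  0  1  2  3  3  3  3  3
 a  0  1  2  3  3  3  3  4
 b  0  1  2  3  4  4  4  4
 b  0  1  2  3  4  5  5  5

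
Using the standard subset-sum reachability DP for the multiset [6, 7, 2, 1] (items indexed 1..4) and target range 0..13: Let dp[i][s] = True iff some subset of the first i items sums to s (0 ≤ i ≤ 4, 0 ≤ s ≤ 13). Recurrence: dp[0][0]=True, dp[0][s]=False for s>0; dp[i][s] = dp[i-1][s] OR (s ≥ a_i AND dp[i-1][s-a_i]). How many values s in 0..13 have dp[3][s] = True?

7

i\s   0   1   2   3   4   5   6   7   8   9  10  11  12  13
  0   T   F   F   F   F   F   F   F   F   F   F   F   F   F
  1   T   F   F   F   F   F   T   F   F   F   F   F   F   F
  2   T   F   F   F   F   F   T   T   F   F   F   F   F   T
  3   T   F   T   F   F   F   T   T   T   T   F   F   F   T
  4   T   T   T   T   F   F   T   T   T   T   T   F   F   T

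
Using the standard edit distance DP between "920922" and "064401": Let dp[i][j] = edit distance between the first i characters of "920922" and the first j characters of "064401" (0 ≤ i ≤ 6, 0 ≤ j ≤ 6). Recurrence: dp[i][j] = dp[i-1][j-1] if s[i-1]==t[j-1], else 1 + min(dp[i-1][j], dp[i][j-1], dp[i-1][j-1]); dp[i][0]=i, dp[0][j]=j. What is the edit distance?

6

   ''  0  6  4  4  0  1
''  0  1  2  3  4  5  6
 9  1  1  2  3  4  5  6
 2  2  2  2  3  4  5  6
 0  3  2  3  3  4  4  5
 9  4  3  3  4  4  5  5
 2  5  4  4  4  5  5  6
 2  6  5  5  5  5  6  6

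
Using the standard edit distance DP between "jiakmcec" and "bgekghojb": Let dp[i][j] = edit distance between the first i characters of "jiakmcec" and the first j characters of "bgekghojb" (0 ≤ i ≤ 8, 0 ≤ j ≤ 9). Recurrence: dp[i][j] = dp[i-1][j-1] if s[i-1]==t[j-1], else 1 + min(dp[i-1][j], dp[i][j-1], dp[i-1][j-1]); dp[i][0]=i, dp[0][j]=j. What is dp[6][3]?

6

   ''  b  g  e  k  g  h  o  j  b
''  0  1  2  3  4  5  6  7  8  9
 j  1  1  2  3  4  5  6  7  7  8
 i  2  2  2  3  4  5  6  7  8  8
 a  3  3  3  3  4  5  6  7  8  9
 k  4  4  4  4  3  4  5  6  7  8
 m  5  5  5  5  4  4  5  6  7  8
 c  6  6  6  6  5  5  5  6  7  8
 e  7  7  7  6  6  6  6  6  7  8
 c  8  8  8  7  7  7  7  7  7  8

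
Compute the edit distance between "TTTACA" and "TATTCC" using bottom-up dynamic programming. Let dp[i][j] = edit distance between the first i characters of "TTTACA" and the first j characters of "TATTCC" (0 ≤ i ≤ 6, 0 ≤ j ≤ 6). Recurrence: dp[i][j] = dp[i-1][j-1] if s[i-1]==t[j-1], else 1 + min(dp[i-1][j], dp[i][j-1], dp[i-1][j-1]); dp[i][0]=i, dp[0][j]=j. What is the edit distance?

3

   ''  T  A  T  T  C  C
''  0  1  2  3  4  5  6
 T  1  0  1  2  3  4  5
 T  2  1  1  1  2  3  4
 T  3  2  2  1  1  2  3
 A  4  3  2  2  2  2  3
 C  5  4  3  3  3  2  2
 A  6  5  4  4  4  3  3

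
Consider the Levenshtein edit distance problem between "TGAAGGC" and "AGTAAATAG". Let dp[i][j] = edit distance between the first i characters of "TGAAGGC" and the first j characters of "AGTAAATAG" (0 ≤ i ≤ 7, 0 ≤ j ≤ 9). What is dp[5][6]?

3

   ''  A  G  T  A  A  A  T  A  G
''  0  1  2  3  4  5  6  7  8  9
 T  1  1  2  2  3  4  5  6  7  8
 G  2  2  1  2  3  4  5  6  7  7
 A  3  2  2  2  2  3  4  5  6  7
 A  4  3  3  3  2  2  3  4  5  6
 G  5  4  3  4  3  3  3  4  5  5
 G  6  5  4  4  4  4  4  4  5  5
 C  7  6  5  5  5  5  5  5  5  6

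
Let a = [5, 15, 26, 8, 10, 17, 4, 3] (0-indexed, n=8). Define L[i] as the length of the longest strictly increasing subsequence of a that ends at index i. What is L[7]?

   i    0    1    2    3    4    5    6    7
a[i]    5   15   26    8   10   17    4    3
L[i]    1    2    3    2    3    4    1    1

1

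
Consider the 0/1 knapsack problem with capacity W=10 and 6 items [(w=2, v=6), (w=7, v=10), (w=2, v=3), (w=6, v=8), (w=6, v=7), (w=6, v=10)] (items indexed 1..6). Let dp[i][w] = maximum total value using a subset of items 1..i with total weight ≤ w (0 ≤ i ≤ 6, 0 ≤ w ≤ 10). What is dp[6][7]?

i\w   0   1   2   3   4   5   6   7   8   9  10
  0   0   0   0   0   0   0   0   0   0   0   0
  1   0   0   6   6   6   6   6   6   6   6   6
  2   0   0   6   6   6   6   6  10  10  16  16
  3   0   0   6   6   9   9   9  10  10  16  16
  4   0   0   6   6   9   9   9  10  14  16  17
  5   0   0   6   6   9   9   9  10  14  16  17
  6   0   0   6   6   9   9  10  10  16  16  19

10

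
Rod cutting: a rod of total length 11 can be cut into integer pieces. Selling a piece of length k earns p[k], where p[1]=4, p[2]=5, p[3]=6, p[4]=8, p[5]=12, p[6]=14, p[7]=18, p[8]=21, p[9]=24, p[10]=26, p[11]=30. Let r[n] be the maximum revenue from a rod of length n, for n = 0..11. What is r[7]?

   n    0    1    2    3    4    5    6    7    8    9   10   11
r[n]    0    4    8   12   16   20   24   28   32   36   40   44

28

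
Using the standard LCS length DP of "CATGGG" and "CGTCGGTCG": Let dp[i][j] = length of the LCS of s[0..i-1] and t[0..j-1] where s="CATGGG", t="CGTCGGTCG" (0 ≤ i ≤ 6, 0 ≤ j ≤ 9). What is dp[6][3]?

   ''  C  G  T  C  G  G  T  C  G
''  0  0  0  0  0  0  0  0  0  0
 C  0  1  1  1  1  1  1  1  1  1
 A  0  1  1  1  1  1  1  1  1  1
 T  0  1  1  2  2  2  2  2  2  2
 G  0  1  2  2  2  3  3  3  3  3
 G  0  1  2  2  2  3  4  4  4  4
 G  0  1  2  2  2  3  4  4  4  5

2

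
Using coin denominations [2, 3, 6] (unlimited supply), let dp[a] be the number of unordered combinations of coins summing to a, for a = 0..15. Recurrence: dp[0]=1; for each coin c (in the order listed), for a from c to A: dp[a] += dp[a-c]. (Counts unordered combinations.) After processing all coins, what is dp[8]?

after  coin     0     1     2     3     4     5     6     7     8     9    10    11    12    13    14    15
          2     1     0     1     0     1     0     1     0     1     0     1     0     1     0     1     0
          3     1     0     1     1     1     1     2     1     2     2     2     2     3     2     3     3
          6     1     0     1     1     1     1     3     1     3     3     3     3     6     3     6     6

3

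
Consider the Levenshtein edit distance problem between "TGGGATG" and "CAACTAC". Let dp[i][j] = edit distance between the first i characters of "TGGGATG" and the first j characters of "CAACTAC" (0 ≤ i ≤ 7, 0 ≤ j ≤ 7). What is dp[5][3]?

4

   ''  C  A  A  C  T  A  C
''  0  1  2  3  4  5  6  7
 T  1  1  2  3  4  4  5  6
 G  2  2  2  3  4  5  5  6
 G  3  3  3  3  4  5  6  6
 G  4  4  4  4  4  5  6  7
 A  5  5  4  4  5  5  5  6
 T  6  6  5  5  5  5  6  6
 G  7  7  6  6  6  6  6  7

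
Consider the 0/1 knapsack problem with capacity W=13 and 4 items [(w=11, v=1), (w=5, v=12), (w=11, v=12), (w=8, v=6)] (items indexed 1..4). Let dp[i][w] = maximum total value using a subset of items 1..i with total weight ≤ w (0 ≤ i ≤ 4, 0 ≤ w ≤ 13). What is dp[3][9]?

12

i\w   0   1   2   3   4   5   6   7   8   9  10  11  12  13
  0   0   0   0   0   0   0   0   0   0   0   0   0   0   0
  1   0   0   0   0   0   0   0   0   0   0   0   1   1   1
  2   0   0   0   0   0  12  12  12  12  12  12  12  12  12
  3   0   0   0   0   0  12  12  12  12  12  12  12  12  12
  4   0   0   0   0   0  12  12  12  12  12  12  12  12  18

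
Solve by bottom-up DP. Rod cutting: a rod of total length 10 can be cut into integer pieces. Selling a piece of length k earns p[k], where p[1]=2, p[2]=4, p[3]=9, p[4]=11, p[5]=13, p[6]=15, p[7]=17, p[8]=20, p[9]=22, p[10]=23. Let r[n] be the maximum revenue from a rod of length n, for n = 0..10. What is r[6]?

18

   n    0    1    2    3    4    5    6    7    8    9   10
r[n]    0    2    4    9   11   13   18   20   22   27   29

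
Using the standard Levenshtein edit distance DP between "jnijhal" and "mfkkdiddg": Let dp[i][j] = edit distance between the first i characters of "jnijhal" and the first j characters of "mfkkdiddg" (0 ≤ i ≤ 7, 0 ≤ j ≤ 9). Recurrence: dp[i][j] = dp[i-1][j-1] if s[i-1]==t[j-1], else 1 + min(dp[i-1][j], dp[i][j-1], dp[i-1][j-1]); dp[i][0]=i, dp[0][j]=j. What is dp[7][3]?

   ''  m  f  k  k  d  i  d  d  g
''  0  1  2  3  4  5  6  7  8  9
 j  1  1  2  3  4  5  6  7  8  9
 n  2  2  2  3  4  5  6  7  8  9
 i  3  3  3  3  4  5  5  6  7  8
 j  4  4  4  4  4  5  6  6  7  8
 h  5  5  5  5  5  5  6  7  7  8
 a  6  6  6  6  6  6  6  7  8  8
 l  7  7  7  7  7  7  7  7  8  9

7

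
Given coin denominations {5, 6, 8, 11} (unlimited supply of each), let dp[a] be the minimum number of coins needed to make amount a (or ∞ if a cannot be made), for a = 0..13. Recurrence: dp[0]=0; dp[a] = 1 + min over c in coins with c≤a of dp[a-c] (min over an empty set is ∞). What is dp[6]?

1

 a  0  1  2  3  4  5  6  7  8  9 10 11 12 13
dp  0  -  -  -  -  1  1  -  1  -  2  1  2  2
(- denotes ∞ / unreachable)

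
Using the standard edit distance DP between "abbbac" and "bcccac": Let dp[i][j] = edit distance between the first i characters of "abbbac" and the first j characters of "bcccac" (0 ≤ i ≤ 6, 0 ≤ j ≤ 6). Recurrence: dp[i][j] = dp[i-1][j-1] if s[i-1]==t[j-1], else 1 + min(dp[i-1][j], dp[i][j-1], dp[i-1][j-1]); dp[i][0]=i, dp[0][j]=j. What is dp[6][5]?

5

   ''  b  c  c  c  a  c
''  0  1  2  3  4  5  6
 a  1  1  2  3  4  4  5
 b  2  1  2  3  4  5  5
 b  3  2  2  3  4  5  6
 b  4  3  3  3  4  5  6
 a  5  4  4  4  4  4  5
 c  6  5  4  4  4  5  4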